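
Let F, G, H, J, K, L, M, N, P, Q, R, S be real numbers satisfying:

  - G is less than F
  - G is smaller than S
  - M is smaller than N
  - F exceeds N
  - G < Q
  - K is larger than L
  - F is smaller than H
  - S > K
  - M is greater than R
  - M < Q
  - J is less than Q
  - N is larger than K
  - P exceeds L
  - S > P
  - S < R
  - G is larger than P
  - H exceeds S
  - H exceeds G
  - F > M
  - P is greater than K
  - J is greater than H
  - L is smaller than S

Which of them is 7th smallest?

Piecing the relations together gives one ordering: L < K < P < G < S < R < M < N < F < H < J < Q.
The 7th smallest is M.

M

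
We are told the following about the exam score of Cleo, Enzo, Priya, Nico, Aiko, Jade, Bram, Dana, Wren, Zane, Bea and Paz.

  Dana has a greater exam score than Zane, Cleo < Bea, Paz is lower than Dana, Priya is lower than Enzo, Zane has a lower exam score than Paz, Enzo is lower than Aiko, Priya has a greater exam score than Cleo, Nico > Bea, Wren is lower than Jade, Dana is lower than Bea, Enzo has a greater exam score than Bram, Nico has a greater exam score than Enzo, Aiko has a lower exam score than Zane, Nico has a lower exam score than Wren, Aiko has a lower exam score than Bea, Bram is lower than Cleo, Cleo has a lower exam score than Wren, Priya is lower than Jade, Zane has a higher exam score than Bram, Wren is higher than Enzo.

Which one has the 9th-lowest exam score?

Piecing the relations together gives one ordering: Bram < Cleo < Priya < Enzo < Aiko < Zane < Paz < Dana < Bea < Nico < Wren < Jade.
The 9th smallest is Bea.

Bea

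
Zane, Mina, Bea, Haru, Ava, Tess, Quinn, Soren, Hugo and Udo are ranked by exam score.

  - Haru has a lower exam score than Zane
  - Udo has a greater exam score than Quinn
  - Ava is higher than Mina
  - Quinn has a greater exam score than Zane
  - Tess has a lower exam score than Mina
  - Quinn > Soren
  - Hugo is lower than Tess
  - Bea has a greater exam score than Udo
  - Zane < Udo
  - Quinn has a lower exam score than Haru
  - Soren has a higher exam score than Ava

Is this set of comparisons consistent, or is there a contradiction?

inconsistent

We have Zane < Quinn stated directly, yet also Quinn < Haru < Zane by chaining the others — so Quinn < Zane. Contradiction.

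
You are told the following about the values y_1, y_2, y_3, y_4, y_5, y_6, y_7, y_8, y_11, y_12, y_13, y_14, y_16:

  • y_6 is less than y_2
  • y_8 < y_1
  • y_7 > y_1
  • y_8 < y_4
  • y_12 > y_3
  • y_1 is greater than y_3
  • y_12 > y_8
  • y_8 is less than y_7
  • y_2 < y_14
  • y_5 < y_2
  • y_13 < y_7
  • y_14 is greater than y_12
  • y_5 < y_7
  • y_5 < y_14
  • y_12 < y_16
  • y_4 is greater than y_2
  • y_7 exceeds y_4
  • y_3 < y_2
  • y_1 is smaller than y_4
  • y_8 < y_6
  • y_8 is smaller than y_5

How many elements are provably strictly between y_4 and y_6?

Chaining upward from y_6 reaches: y_2, y_14, y_7.
Chaining downward from y_4 reaches: y_8, y_3, y_5, y_1, y_2.
Strictly between y_6 and y_4 are those in both lists: y_2 — 1 element.

1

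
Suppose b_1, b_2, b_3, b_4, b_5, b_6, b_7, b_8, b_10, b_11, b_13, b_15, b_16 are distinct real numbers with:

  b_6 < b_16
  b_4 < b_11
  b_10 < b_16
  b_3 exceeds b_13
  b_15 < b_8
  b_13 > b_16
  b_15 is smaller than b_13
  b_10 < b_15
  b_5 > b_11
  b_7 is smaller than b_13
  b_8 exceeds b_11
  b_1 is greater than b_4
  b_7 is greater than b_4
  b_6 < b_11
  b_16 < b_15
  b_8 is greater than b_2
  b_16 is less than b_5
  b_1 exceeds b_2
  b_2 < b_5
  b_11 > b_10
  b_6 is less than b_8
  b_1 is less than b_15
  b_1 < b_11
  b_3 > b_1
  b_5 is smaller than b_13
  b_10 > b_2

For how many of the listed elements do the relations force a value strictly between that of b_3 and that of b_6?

5

The relations place b_6 below b_3. An element lies strictly between them when it is forced above b_6 and also forced below b_3.
Above b_6: {b_11, b_16, b_15, b_8, b_5, b_13}. Below b_3: {b_4, b_2, b_10, b_1, b_7, b_11, b_16, b_15, b_5, b_13}.
Intersection: {b_11, b_16, b_15, b_5, b_13} — 5.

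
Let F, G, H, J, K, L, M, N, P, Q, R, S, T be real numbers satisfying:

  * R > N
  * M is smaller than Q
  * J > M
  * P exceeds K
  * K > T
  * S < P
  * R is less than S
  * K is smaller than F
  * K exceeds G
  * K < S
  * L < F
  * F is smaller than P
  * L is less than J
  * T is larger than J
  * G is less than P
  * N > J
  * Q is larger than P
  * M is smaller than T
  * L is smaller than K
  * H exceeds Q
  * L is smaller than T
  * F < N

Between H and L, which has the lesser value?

L < J and J < T give L < T.
Then T < K extends the chain to K.
With K < F: L < J < T < K < F.
Then F < N extends the chain to N.
With N < R: L < J < T < K < F < N < R.
With R < S: L < J < T < K < F < N < R < S.
Then S < P extends the chain to P.
With P < Q: L < J < T < K < F < N < R < S < P < Q.
With Q < H: L < J < T < K < F < N < R < S < P < Q < H.
So L < H; L is the smaller of the two.

L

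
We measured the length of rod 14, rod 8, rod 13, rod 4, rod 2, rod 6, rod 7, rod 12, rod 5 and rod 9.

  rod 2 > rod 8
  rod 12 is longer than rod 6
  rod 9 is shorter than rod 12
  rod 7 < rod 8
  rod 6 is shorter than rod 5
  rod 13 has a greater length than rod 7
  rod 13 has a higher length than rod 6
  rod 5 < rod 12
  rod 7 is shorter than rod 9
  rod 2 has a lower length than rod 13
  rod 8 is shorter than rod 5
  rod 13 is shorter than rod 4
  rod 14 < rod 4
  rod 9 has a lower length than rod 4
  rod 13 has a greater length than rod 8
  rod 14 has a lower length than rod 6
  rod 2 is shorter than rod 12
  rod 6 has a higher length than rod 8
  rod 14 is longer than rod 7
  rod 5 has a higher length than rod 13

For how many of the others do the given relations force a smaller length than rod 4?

From rod 4 the given relations immediately reach rod 14, rod 13, rod 9.
From those, rod 7, rod 8, rod 2, rod 6 — 7 in total.
Nothing else is reachable below rod 4; 7 in all.

7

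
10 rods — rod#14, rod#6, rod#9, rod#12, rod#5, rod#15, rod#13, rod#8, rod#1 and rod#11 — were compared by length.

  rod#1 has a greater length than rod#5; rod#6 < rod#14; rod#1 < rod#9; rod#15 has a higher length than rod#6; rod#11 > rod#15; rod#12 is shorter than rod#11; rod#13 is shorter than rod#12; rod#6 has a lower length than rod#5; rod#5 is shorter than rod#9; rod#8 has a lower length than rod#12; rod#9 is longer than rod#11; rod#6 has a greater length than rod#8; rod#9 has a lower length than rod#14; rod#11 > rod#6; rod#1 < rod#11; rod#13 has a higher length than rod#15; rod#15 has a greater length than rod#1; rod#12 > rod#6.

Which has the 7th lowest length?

Piecing the relations together gives one ordering: rod#8 < rod#6 < rod#5 < rod#1 < rod#15 < rod#13 < rod#12 < rod#11 < rod#9 < rod#14.
The 7th smallest is rod#12.

rod#12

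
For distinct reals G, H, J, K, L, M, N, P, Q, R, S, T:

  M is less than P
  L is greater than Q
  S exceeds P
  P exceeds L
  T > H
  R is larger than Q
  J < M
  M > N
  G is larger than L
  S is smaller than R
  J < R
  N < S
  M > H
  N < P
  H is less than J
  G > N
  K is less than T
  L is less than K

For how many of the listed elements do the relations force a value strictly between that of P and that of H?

Chaining upward from H reaches: J, M, T, S, R.
Chaining downward from P reaches: N, Q, L, J, M.
Strictly between H and P are those in both lists: J, M — 2 elements.

2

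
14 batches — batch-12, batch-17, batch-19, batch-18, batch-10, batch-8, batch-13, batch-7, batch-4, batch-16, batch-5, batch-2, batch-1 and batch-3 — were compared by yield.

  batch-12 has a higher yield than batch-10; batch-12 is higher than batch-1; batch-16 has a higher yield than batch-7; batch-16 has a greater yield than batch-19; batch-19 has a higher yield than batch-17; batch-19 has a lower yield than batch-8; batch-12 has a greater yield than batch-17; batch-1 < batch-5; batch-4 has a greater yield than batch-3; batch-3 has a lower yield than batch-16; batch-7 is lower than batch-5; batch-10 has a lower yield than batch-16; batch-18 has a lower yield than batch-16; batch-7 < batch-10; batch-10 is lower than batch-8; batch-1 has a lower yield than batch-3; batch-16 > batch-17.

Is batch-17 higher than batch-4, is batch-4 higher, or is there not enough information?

undetermined

Following every chain through batch-17: above batch-17 we get batch-19, batch-16, batch-12, batch-8.
batch-4 is not reached, and no chain runs the other way from batch-4 to batch-17.
So the given relations leave the order of batch-17 and batch-4 undetermined.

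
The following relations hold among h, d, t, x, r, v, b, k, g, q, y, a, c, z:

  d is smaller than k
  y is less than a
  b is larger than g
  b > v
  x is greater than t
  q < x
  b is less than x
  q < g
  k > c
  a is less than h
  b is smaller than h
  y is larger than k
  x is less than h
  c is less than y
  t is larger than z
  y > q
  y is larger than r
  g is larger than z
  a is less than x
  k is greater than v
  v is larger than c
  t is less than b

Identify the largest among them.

h

c is not greatest since c < k; v is not greatest since v < k; d is not greatest since d < k; z is not greatest since z < t; q is not greatest since q < y; k is not greatest since k < y; r is not greatest since r < y; t is not greatest since t < x; g is not greatest since g < b; y is not greatest since y < a; a is not greatest since a < x; b is not greatest since b < h; x is not greatest since x < h.
Only h has nothing above it, so h is the largest.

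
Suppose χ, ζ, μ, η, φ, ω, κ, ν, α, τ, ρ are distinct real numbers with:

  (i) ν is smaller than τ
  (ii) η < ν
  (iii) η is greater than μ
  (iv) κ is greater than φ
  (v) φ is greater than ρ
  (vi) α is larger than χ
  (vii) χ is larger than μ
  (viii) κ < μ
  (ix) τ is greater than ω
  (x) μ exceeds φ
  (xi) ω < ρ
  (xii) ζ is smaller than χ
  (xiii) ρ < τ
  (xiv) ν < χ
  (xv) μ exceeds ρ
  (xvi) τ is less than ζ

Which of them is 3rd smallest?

φ

The consecutive relations fix a unique order: ω < ρ < φ < κ < μ < η < ν < τ < ζ < χ < α.
The 3rd smallest is φ.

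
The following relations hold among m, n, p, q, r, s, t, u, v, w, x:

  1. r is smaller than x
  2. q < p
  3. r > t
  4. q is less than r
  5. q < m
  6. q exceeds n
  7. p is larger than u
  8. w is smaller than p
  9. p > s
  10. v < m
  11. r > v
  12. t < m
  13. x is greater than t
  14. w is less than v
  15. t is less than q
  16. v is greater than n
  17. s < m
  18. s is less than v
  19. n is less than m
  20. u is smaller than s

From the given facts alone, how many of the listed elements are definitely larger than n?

6

The elements the relations force above n are q, v, m, p, r, x — no chain reaches any other.
That is 6.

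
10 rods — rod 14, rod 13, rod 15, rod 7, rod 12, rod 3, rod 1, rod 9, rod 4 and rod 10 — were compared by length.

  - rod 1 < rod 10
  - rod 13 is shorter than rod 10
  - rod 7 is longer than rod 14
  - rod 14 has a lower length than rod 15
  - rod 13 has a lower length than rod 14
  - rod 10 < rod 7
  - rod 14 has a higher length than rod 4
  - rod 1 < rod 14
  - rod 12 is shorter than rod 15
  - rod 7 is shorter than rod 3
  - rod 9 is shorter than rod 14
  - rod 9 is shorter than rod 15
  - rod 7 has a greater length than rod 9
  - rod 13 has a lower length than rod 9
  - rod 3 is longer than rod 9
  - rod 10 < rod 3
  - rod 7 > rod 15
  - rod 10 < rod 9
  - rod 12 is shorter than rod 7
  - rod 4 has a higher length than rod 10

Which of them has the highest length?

rod 3

Chaining downward from rod 3: directly below it, rod 10, rod 9, rod 7; then rod 1, rod 13, rod 12, rod 14, rod 15; then rod 4.
That covers every other element, and nothing is given above rod 3, so rod 3 is the highest length.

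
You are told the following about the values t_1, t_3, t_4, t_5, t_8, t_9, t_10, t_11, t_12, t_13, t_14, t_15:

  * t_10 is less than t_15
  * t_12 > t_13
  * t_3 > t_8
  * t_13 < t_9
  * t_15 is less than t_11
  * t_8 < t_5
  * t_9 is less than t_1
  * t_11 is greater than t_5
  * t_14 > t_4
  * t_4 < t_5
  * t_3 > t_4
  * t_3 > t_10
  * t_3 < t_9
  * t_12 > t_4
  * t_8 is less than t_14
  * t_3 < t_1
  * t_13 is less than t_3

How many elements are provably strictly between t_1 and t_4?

2

Chaining upward from t_4 reaches: t_14, t_5, t_3, t_9, t_12, t_11.
Chaining downward from t_1 reaches: t_10, t_8, t_13, t_3, t_9.
Strictly between t_4 and t_1 are those in both lists: t_3, t_9 — 2 elements.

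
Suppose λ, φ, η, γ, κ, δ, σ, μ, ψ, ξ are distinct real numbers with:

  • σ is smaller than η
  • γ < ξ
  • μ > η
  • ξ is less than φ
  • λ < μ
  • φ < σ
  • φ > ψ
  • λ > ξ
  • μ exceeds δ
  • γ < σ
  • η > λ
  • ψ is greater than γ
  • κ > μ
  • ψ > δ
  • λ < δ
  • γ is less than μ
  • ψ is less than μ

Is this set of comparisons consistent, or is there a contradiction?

The single ordering γ < ξ < λ < δ < ψ < φ < σ < η < μ < κ satisfies every listed relation, so no contradiction arises.

consistent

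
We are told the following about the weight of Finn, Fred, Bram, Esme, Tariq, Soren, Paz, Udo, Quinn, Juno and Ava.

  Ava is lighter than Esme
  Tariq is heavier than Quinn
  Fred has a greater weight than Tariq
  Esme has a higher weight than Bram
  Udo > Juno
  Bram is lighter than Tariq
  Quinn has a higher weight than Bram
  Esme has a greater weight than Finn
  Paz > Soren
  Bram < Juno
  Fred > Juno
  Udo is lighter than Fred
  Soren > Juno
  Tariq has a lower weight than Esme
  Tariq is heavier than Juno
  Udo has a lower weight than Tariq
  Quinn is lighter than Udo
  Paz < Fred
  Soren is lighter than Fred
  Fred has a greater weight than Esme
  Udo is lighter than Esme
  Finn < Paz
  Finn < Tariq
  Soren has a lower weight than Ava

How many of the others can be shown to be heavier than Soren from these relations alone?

Directly above Soren: Ava, Paz, Fred.
One step further: Esme (4 so far).
Nothing else is reachable above Soren; 4 in all.

4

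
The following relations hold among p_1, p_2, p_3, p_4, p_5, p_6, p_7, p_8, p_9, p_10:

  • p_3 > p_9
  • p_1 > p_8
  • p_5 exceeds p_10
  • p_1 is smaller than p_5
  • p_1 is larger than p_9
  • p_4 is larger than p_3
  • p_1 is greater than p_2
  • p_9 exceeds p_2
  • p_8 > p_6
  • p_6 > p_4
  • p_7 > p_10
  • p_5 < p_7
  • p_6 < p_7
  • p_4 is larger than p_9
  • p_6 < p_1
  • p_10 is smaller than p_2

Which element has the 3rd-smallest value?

Piecing the relations together gives one ordering: p_10 < p_2 < p_9 < p_3 < p_4 < p_6 < p_8 < p_1 < p_5 < p_7.
Counting 3 from the smallest end gives p_9.

p_9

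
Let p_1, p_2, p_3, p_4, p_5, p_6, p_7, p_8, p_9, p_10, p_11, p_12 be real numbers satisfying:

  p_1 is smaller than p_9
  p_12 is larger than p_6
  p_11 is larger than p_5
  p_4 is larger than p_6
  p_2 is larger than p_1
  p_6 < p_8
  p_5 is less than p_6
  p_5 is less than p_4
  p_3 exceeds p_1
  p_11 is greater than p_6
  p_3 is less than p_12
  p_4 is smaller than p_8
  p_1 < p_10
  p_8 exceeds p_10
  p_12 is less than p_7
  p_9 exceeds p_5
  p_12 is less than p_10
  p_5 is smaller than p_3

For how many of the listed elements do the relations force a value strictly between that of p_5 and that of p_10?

Chaining upward from p_5 reaches: p_6, p_3, p_11, p_12, p_9, p_7, p_4, p_8.
Chaining downward from p_10 reaches: p_6, p_1, p_3, p_12.
Strictly between p_5 and p_10 are those in both lists: p_6, p_3, p_12 — 3 elements.

3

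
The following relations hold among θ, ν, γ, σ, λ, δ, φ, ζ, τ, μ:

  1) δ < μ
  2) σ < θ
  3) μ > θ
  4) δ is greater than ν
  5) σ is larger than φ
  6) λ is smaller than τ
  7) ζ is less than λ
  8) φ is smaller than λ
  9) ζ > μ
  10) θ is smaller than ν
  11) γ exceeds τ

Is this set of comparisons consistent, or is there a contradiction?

consistent

Every relation is compatible with φ < σ < θ < ν < δ < μ < ζ < λ < τ < γ; the set is consistent.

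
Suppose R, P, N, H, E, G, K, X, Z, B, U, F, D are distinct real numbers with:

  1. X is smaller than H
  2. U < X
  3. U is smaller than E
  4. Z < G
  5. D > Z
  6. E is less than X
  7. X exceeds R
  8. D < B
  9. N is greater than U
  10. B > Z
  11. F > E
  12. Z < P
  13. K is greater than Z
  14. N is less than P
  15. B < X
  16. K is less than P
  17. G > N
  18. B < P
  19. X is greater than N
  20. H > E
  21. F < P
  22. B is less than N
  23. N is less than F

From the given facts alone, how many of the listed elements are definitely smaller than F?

6

The elements the relations force below F are Z, D, B, U, N, E — no chain reaches any other.
That is 6.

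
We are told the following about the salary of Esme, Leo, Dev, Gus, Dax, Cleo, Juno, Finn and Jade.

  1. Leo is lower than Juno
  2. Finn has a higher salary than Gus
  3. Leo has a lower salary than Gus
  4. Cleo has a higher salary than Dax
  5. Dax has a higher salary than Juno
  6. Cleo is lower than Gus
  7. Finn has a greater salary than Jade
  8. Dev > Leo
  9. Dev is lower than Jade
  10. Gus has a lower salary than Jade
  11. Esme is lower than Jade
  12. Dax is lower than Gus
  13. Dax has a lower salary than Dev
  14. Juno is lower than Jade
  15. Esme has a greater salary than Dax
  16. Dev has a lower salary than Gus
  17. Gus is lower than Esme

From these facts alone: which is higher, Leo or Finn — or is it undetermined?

Finn

Link the given pairs in sequence: Leo < Juno; Juno < Dax; Dax < Cleo; Cleo < Gus; Gus < Esme; Esme < Jade; Jade < Finn.
Together: Leo < Juno < Dax < Cleo < Gus < Esme < Jade < Finn.
So Finn is higher.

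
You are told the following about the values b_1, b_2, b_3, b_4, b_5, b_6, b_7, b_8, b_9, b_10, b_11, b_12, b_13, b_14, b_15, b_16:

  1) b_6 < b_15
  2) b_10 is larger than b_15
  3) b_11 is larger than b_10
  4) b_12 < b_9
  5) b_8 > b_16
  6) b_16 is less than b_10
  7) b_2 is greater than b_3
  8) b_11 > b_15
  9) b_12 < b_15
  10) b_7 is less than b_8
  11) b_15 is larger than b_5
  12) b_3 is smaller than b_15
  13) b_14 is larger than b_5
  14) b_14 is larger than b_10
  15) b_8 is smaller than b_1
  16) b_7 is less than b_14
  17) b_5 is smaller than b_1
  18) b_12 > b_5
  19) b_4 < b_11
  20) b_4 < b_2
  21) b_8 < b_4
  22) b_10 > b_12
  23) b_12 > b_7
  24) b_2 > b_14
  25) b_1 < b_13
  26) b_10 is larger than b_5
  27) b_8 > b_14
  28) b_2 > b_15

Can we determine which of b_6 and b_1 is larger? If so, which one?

b_1

b_6 < b_15 and b_15 < b_10 give b_6 < b_10.
Then b_10 < b_14 extends the chain to b_14.
Then b_14 < b_8 extends the chain to b_8.
Then b_8 < b_1 extends the chain to b_1.
So b_1 is larger.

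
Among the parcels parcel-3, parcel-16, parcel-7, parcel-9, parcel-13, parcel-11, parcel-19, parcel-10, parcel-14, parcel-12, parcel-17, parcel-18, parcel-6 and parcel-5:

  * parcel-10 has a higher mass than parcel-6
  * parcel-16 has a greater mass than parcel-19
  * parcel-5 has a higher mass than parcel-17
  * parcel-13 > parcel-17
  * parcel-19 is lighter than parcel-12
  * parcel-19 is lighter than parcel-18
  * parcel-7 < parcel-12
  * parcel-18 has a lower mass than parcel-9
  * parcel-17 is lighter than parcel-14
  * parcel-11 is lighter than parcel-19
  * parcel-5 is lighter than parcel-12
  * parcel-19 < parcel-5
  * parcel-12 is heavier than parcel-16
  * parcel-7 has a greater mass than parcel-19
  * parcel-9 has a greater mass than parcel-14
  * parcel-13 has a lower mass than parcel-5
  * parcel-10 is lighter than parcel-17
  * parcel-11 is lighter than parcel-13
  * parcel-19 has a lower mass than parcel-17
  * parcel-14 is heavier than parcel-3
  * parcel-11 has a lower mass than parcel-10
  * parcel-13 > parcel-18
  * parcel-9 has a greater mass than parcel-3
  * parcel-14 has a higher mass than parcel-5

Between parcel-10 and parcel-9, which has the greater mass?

parcel-9

Chaining the given relations: parcel-10 < parcel-17 < parcel-13 < parcel-5 < parcel-14 < parcel-9.
So parcel-10 < parcel-9; parcel-9 is the heavier of the two.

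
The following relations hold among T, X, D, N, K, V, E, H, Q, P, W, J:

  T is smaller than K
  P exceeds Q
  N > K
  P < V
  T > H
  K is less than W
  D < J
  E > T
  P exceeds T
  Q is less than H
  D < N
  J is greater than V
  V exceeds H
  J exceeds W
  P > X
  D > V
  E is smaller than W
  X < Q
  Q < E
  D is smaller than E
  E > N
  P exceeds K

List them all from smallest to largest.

X < Q < H < T < K < P < V < D < N < E < W < J

Each adjacent pair is fixed by a given relation: X < Q; Q < H; H < T; T < K; K < P; P < V; V < D; D < N; N < E; E < W; W < J. Chaining them end to end gives the full order.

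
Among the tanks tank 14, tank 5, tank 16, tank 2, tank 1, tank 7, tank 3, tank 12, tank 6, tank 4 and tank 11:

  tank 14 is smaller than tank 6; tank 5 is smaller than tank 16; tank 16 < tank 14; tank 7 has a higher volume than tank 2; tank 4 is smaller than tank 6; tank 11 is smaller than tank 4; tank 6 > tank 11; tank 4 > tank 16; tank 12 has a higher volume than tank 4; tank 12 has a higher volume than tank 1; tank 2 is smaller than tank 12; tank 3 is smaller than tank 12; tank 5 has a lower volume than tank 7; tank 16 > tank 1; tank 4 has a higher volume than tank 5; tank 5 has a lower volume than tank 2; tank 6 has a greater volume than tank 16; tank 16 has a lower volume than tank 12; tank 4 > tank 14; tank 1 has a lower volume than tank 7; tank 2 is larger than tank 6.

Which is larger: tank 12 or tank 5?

Following the relations from tank 5: tank 5 < tank 16 < tank 4 < tank 6 < tank 2 < tank 12.
So tank 5 < tank 12; tank 12 is the larger of the two.

tank 12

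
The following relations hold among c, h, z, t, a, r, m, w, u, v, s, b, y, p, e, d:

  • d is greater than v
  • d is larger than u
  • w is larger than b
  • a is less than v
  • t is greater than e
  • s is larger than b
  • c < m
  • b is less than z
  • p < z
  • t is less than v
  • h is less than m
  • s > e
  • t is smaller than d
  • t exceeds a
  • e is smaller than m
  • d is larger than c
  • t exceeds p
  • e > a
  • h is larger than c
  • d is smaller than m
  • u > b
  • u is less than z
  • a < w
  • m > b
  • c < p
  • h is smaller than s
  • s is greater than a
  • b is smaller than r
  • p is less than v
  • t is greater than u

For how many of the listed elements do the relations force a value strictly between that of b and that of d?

3

Chaining upward from b reaches: u, w, r, t, s, v, m, z.
Chaining downward from d reaches: c, a, p, e, u, t, v.
Strictly between b and d are those in both lists: u, t, v — 3 elements.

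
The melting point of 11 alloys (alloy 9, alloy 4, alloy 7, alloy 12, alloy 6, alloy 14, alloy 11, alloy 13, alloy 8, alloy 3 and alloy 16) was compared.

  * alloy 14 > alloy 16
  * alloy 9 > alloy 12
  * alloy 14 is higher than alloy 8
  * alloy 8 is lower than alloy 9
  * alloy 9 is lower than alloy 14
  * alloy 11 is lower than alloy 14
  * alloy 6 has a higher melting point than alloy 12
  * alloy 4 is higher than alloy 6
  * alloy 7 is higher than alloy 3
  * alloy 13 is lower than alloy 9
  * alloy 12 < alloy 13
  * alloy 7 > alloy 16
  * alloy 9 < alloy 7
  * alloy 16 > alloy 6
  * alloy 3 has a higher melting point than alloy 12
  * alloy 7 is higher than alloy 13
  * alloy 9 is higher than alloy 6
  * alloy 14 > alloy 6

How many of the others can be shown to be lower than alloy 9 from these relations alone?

From alloy 9 the given relations immediately reach alloy 8, alloy 12, alloy 13, alloy 6.
Nothing else is reachable below alloy 9; 4 in all.

4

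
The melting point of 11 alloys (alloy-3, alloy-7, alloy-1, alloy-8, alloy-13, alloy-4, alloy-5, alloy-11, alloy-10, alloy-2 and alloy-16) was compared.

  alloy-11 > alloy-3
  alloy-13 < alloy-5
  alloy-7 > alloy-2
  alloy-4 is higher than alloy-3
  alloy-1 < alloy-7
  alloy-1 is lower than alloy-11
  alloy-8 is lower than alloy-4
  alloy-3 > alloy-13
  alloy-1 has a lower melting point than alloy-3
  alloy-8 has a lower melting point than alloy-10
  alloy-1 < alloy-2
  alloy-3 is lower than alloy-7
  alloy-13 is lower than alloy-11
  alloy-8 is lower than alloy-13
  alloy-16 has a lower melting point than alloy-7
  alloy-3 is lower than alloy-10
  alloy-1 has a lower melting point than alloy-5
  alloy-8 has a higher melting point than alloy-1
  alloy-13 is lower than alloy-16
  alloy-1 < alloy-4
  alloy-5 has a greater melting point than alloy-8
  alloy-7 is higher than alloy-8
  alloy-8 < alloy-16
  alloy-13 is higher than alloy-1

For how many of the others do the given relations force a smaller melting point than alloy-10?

The elements the relations force below alloy-10 are alloy-1, alloy-8, alloy-13, alloy-3 — no chain reaches any other.
That is 4.

4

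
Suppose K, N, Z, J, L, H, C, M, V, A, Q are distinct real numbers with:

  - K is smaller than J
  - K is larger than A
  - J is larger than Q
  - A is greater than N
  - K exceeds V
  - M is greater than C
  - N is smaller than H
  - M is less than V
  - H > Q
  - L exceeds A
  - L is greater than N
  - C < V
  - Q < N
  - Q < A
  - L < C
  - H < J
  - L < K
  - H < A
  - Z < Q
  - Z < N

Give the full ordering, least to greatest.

Z < Q < N < H < A < L < C < M < V < K < J

Nothing is placed below Z, so it is least; from there Z < Q; Q < N; N < H; H < A; A < L; L < C; C < M; M < V; V < K; K < J, each given directly.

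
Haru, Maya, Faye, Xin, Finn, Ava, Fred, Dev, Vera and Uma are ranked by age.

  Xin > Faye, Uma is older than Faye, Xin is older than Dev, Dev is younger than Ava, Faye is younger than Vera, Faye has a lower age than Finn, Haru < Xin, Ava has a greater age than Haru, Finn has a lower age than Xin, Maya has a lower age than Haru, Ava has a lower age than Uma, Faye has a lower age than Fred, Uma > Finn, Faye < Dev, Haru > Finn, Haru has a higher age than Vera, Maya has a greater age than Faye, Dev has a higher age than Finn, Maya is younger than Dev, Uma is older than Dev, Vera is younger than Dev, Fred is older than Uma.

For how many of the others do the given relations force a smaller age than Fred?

From Fred the given relations immediately reach Faye, Uma.
From those, Finn, Dev, Ava — 5 in total.
From those, Vera, Maya, Haru — 8 in total.
Nothing else is reachable below Fred; 8 in all.

8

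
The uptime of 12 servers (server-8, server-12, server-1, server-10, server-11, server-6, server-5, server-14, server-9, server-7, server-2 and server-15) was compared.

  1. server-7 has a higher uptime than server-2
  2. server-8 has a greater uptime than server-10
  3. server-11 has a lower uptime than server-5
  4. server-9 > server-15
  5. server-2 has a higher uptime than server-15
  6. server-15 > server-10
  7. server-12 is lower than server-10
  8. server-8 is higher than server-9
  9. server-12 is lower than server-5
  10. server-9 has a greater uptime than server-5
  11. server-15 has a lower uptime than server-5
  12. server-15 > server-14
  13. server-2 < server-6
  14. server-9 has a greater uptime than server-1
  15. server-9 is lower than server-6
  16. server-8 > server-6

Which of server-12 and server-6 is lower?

server-12 < server-10 and server-10 < server-15 give server-12 < server-15.
With server-15 < server-5: server-12 < server-10 < server-15 < server-5.
With server-5 < server-9: server-12 < server-10 < server-15 < server-5 < server-9.
With server-9 < server-6: server-12 < server-10 < server-15 < server-5 < server-9 < server-6.
So server-12 < server-6; server-12 is the lower of the two.

server-12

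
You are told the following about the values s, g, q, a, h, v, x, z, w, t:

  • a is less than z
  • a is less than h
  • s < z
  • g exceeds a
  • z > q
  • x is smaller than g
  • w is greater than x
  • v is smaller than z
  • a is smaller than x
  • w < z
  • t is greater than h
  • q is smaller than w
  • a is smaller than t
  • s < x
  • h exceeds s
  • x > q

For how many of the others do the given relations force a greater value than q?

Directly above q: x, w, z.
One step further: g (4 so far).
Nothing else is reachable above q; 4 in all.

4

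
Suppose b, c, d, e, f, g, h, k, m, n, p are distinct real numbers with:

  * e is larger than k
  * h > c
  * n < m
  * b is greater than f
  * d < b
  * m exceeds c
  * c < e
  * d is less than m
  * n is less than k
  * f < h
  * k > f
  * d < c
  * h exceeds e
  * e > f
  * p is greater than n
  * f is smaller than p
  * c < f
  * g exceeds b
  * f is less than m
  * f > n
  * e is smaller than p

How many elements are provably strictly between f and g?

The relations place f below g. An element lies strictly between them when it is forced above f and also forced below g.
Above f: {b, k, e, p, m, h}. Below g: {n, d, c, b}.
Intersection: {b} — 1.

1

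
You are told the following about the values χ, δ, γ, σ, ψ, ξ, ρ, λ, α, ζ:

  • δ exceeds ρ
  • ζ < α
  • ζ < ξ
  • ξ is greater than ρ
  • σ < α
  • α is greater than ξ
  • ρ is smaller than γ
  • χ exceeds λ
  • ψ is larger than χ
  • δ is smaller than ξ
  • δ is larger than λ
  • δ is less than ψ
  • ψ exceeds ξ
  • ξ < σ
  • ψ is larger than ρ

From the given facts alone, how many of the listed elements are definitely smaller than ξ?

From ξ the given relations immediately reach ζ, ρ, δ.
From those, λ — 4 in total.
Nothing else is reachable below ξ; 4 in all.

4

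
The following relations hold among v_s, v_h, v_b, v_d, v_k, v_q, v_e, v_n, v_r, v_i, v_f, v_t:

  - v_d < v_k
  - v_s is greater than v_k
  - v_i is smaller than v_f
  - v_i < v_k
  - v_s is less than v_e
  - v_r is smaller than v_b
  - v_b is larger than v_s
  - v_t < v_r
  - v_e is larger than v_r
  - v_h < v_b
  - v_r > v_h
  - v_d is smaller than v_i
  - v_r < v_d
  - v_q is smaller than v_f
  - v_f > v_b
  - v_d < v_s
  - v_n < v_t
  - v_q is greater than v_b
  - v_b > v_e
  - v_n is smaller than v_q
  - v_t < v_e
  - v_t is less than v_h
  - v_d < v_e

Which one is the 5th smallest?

Piecing the relations together gives one ordering: v_n < v_t < v_h < v_r < v_d < v_i < v_k < v_s < v_e < v_b < v_q < v_f.
The 5th smallest is v_d.

v_d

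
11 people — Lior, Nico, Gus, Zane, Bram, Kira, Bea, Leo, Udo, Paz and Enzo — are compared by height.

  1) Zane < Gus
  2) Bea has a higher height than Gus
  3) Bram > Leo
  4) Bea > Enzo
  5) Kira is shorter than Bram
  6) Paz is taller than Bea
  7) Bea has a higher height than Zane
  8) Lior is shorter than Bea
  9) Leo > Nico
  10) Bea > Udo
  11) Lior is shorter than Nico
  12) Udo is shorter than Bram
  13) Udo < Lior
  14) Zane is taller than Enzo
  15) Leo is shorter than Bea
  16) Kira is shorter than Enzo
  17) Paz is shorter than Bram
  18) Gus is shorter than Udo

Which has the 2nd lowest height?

Enzo

Chaining the given pairs: Kira < Enzo < Zane < Gus < Udo < Lior < Nico < Leo < Bea < Paz < Bram.
The 2nd smallest is Enzo.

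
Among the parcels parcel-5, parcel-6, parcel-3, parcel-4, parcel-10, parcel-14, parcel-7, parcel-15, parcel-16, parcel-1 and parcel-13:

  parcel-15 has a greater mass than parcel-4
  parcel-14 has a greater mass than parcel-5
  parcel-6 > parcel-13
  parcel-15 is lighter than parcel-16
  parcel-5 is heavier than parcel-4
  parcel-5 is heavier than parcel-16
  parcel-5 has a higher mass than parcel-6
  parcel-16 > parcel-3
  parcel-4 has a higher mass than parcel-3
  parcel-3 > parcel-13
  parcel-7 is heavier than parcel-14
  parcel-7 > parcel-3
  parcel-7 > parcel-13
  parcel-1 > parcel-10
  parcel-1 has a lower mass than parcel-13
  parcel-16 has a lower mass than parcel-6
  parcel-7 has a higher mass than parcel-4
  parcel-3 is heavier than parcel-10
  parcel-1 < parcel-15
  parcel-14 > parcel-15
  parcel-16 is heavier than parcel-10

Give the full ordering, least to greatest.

parcel-10 < parcel-1 < parcel-13 < parcel-3 < parcel-4 < parcel-15 < parcel-16 < parcel-6 < parcel-5 < parcel-14 < parcel-7

The consecutive links are each given: parcel-10 < parcel-1; parcel-1 < parcel-13; parcel-13 < parcel-3; parcel-3 < parcel-4; parcel-4 < parcel-15; parcel-15 < parcel-16; parcel-16 < parcel-6; parcel-6 < parcel-5; parcel-5 < parcel-14; parcel-14 < parcel-7.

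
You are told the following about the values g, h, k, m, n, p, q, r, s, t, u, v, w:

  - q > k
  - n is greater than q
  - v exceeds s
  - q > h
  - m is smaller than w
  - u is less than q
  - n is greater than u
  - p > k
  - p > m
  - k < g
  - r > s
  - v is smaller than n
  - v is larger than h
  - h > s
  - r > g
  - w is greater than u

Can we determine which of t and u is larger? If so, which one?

undetermined

Following every chain through t: nothing is chained to t.
u is not reached, and no chain runs the other way from u to t.
So the given relations leave the order of t and u undetermined.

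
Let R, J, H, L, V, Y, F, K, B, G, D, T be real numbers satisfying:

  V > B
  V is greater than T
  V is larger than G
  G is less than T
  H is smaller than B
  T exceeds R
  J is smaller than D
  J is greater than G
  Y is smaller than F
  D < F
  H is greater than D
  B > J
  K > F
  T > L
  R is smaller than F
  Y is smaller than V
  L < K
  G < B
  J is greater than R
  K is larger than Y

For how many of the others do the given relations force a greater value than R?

8

The elements the relations force above R are J, D, T, H, F, B, V, K — no chain reaches any other.
That is 8.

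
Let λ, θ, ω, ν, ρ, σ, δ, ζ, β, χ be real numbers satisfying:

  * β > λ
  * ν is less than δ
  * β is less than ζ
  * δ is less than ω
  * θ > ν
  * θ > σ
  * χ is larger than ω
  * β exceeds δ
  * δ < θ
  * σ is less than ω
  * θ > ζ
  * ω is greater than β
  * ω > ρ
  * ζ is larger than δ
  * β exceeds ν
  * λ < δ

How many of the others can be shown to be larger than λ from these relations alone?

6

Directly above λ: δ, β.
One step further: ζ, ω, θ (5 so far).
One step further: χ (6 so far).
Nothing else is reachable above λ; 6 in all.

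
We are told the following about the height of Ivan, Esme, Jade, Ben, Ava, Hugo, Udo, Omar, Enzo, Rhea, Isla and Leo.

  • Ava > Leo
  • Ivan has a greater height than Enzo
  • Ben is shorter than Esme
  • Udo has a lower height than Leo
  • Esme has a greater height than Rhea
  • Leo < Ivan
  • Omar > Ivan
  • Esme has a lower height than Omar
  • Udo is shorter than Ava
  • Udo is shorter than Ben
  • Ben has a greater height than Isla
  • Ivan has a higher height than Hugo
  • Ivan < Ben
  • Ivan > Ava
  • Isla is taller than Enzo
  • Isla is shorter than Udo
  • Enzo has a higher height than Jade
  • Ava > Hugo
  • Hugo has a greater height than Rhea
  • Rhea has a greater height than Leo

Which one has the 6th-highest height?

Chaining the given pairs: Jade < Enzo < Isla < Udo < Leo < Rhea < Hugo < Ava < Ivan < Ben < Esme < Omar.
Counting 6 from the largest end gives Hugo.

Hugo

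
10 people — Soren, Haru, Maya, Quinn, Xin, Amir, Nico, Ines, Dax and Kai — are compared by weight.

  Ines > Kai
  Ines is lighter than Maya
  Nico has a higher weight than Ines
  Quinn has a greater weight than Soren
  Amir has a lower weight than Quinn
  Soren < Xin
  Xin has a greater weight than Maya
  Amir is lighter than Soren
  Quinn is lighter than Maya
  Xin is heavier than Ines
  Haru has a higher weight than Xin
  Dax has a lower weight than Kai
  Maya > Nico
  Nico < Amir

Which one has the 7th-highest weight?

Nico

Chaining the given pairs: Dax < Kai < Ines < Nico < Amir < Soren < Quinn < Maya < Xin < Haru.
Counting 7 from the largest end gives Nico.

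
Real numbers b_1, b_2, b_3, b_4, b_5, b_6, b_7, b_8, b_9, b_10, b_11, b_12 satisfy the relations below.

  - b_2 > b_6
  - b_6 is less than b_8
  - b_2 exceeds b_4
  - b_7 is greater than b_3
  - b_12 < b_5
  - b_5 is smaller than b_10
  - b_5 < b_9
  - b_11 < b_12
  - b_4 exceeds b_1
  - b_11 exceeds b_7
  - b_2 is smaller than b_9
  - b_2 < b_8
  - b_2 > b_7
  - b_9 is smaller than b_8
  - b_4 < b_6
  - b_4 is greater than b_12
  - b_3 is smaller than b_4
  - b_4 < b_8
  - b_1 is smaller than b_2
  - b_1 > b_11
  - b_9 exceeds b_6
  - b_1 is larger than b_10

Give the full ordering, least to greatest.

b_3 < b_7 < b_11 < b_12 < b_5 < b_10 < b_1 < b_4 < b_6 < b_2 < b_9 < b_8

The consecutive links are each given: b_3 < b_7; b_7 < b_11; b_11 < b_12; b_12 < b_5; b_5 < b_10; b_10 < b_1; b_1 < b_4; b_4 < b_6; b_6 < b_2; b_2 < b_9; b_9 < b_8.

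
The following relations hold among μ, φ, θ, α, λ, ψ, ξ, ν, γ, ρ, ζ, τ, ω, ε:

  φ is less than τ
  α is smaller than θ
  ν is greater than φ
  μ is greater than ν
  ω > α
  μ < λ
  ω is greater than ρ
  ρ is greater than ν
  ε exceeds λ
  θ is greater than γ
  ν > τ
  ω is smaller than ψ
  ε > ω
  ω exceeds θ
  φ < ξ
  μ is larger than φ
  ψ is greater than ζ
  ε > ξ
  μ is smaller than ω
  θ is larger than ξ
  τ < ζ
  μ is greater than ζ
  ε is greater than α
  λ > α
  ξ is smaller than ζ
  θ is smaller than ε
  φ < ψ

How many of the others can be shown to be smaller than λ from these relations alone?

The elements the relations force below λ are φ, α, ξ, τ, ζ, ν, μ — no chain reaches any other.
That is 7.

7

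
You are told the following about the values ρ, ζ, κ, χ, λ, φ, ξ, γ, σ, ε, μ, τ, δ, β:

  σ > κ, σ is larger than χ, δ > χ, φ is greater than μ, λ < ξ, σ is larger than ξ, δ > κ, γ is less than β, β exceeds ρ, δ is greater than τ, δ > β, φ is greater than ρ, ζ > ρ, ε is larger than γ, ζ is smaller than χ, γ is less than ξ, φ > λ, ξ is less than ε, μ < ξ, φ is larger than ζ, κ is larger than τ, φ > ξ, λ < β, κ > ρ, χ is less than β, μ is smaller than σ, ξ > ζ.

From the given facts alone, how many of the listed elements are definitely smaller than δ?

8

The elements the relations force below δ are ρ, τ, ζ, λ, γ, κ, χ, β — no chain reaches any other.
That is 8.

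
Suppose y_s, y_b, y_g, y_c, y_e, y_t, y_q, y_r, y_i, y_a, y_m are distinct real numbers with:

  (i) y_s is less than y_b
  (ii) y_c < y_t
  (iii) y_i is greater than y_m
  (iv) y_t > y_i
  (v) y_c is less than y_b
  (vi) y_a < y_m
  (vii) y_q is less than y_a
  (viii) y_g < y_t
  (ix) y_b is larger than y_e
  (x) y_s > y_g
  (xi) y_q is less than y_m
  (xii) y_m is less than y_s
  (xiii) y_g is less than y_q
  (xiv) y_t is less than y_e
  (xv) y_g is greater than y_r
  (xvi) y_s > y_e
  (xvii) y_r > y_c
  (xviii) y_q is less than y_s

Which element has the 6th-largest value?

Piecing the relations together gives one ordering: y_c < y_r < y_g < y_q < y_a < y_m < y_i < y_t < y_e < y_s < y_b.
The 6th largest is y_m.

y_m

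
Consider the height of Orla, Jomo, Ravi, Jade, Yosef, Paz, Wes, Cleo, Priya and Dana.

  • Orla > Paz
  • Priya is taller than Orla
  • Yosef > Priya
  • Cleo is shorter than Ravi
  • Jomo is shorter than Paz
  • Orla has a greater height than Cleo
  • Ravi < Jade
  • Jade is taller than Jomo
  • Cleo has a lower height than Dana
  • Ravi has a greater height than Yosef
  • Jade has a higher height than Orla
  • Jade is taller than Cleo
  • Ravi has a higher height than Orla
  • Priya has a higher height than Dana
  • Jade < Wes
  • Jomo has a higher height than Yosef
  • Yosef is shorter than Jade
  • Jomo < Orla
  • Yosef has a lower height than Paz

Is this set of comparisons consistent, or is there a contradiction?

inconsistent

Chaining the given relations yields Priya < Yosef < Jomo < Paz < Orla, so Priya < Orla. But one relation states Orla < Priya. These cannot both hold.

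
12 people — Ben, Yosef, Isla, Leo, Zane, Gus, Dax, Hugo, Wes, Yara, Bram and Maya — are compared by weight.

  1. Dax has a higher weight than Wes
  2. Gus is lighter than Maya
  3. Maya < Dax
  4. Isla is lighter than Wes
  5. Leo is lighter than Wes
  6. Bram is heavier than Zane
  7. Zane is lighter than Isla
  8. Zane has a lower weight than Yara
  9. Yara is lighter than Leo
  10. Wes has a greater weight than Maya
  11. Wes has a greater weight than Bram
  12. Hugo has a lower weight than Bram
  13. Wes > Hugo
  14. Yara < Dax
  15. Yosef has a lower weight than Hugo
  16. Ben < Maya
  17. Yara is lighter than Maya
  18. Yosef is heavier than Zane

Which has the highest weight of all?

Zane is not greatest since Zane < Yara; Yara is not greatest since Yara < Dax; Gus is not greatest since Gus < Maya; Ben is not greatest since Ben < Maya; Leo is not greatest since Leo < Wes; Yosef is not greatest since Yosef < Hugo; Isla is not greatest since Isla < Wes; Maya is not greatest since Maya < Wes; Hugo is not greatest since Hugo < Wes; Bram is not greatest since Bram < Wes; Wes is not greatest since Wes < Dax.
Only Dax has nothing above it, so Dax is the highest weight.

Dax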